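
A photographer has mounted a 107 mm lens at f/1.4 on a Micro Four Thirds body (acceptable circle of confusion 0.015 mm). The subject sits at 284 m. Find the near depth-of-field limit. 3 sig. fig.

187 m

Hyperfocal distance H = f²/(N·c) + f = 107²/(1.4 × 0.015) + 107 = 11449/0.021 + 107 ≈ 545297.5 mm ≈ 545.3 m.
Near limit Dn = s·(H − f)/(H + s − 2f) = 284000 × (545297.5 − 107) / (545297.5 + 284000 − 2 × 107) = 284000 × 545190.5 / 829083.5 ≈ 186753 mm ≈ 187 m.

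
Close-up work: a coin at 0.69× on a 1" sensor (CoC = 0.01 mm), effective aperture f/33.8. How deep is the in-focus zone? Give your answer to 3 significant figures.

At magnification m, DoF ≈ 2·N_eff·c/m² = 2 × 33.8 × 0.01 / 0.69² = 0.676 / 0.4761 ≈ 1.42 mm.

1.42 mm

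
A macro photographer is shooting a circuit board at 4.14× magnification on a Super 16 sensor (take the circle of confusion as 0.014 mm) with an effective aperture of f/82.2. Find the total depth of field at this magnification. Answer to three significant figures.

At magnification m, DoF ≈ 2·N_eff·c/m² = 2 × 82.2 × 0.014 / 4.14² = 2.302 / 17.14 ≈ 0.134 mm.

0.134 mm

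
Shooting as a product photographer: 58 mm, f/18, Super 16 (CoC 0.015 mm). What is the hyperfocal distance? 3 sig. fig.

12.5 m

Hyperfocal distance H = f²/(N·c) + f = 58²/(18 × 0.015) + 58 = 3364/0.27 + 58 ≈ 12517.3 mm ≈ 12.5 m.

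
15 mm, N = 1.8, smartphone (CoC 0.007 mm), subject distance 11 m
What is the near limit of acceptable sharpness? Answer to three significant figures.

6.81 m

Hyperfocal distance H = f²/(N·c) + f = 15²/(1.8 × 0.007) + 15 = 225/0.0126 + 15 ≈ 17872.1 mm ≈ 17.87 m.
Near limit Dn = s·(H − f)/(H + s − 2f) = 11000 × (17872.1 − 15) / (17872.1 + 11000 − 2 × 15) = 11000 × 17857.1 / 28842.1 ≈ 6810.5 mm ≈ 6.81 m.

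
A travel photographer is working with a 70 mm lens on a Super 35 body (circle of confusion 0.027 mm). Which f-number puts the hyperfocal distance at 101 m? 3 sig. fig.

f/1.80

Rearrange H = f²/(N·c) + f for N: N = f² / ((H − f)·c).
N = 70² / ((101000 − 70) × 0.027) = 4900 / 2725 ≈ 1.80.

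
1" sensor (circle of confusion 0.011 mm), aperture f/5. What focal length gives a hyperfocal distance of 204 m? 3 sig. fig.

From H = f²/(N·c) + f, with f ≪ H: f ≈ √(H·N·c) = √(204000 × 5 × 0.011) = √11220 ≈ 105.9 mm.
The +f correction barely moves this — solving exactly, f² + N·c·f − N·c·H = 0 ⇒ f = (−N·c + √((N·c)² + 4·N·c·H))/2 = (−0.055 + √44880)/2 ≈ 105.90 mm, so f ≈ 106 mm.

106 mm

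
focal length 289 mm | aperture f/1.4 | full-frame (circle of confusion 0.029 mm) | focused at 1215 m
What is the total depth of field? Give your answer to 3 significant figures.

Hyperfocal distance H = f²/(N·c) + f = 289²/(1.4 × 0.029) + 289 = 83521/0.0406 + 289 ≈ 2057456.5 mm ≈ 2057 m.
Near limit Dn = s·(H − f)/(H + s − 2f) = 1215000 × (2057456.5 − 289) / (2057456.5 + 1215000 − 2 × 289) = 1215000 × 2057167.5 / 3271878.5 ≈ 763922 mm.
Far limit Df = s·(H − f)/(H − s) = 1215000 × (2057456.5 − 289) / (2057456.5 − 1215000) = 1215000 × 2057167.5 / 842456.5 ≈ 2966870 mm.
Depth of field = Df − Dn = 2966870 − 763922 ≈ 2202948 mm ≈ 2200 m.

2200 m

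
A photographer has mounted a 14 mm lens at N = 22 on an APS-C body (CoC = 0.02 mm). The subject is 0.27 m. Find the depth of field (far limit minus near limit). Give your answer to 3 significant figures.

Hyperfocal distance H = f²/(N·c) + f = 14²/(22 × 0.02) + 14 = 196/0.44 + 14 ≈ 459.5 mm ≈ 0.459 m.
Near limit Dn = s·(H − f)/(H + s − 2f) = 270 × (459.5 − 14) / (459.5 + 270 − 2 × 14) = 270 × 445.5 / 701.5 ≈ 171.46 mm.
Far limit Df = s·(H − f)/(H − s) = 270 × (459.5 − 14) / (459.5 − 270) = 270 × 445.5 / 189.5 ≈ 634.84 mm.
Depth of field = Df − Dn = 634.84 − 171.46 ≈ 463.38 mm.

463 mm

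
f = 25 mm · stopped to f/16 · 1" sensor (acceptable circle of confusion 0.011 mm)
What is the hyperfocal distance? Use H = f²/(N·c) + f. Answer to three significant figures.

3.58 m

Hyperfocal distance H = f²/(N·c) + f = 25²/(16 × 0.011) + 25 = 625/0.176 + 25 ≈ 3576.1 mm ≈ 3.58 m.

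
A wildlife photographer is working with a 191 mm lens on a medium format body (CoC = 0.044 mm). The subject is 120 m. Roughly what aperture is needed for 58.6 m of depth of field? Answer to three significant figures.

Write h = H − f = f²/(N·c). The thin-lens limits are Dn = s·h/(h + (s−f)) and Df = s·h/(h − (s−f)), so DoF = Df − Dn = 2·s·(s−f)·h / (h² − (s−f)²).
That is a quadratic in h: DoF·h² − 2·s·(s−f)·h − DoF·(s−f)² = 0 ⇒ h = (s−f)·(s + √(s² + DoF²)) / DoF = 119809 × (120000 + √(120000² + 58600²)) / 58600 = 119809 × (120000 + 133544) / 58600 ≈ 518376 mm.
Then N = f²/(c·h) = 191² / (0.044 × 518376) = 36481 / 22809 ≈ 1.60.

f/1.60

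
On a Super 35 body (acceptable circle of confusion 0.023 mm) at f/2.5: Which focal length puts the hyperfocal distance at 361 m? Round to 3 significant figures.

From H = f²/(N·c) + f, with f ≪ H: f ≈ √(H·N·c) = √(361000 × 2.5 × 0.023) = √20758 ≈ 144.1 mm.
The +f correction barely moves this — solving exactly, f² + N·c·f − N·c·H = 0 ⇒ f = (−N·c + √((N·c)² + 4·N·c·H))/2 = (−0.0575 + √83030)/2 ≈ 144.05 mm, so f ≈ 144 mm.

144 mm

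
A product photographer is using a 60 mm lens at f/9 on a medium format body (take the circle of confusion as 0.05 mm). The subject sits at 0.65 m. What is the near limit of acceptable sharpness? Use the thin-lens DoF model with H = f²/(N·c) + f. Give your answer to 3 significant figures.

Hyperfocal distance H = f²/(N·c) + f = 60²/(9 × 0.05) + 60 = 3600/0.45 + 60 ≈ 8060.0 mm ≈ 8.060 m.
Near limit Dn = s·(H − f)/(H + s − 2f) = 650 × (8060.0 − 60) / (8060.0 + 650 − 2 × 60) = 650 × 8000.0 / 8590.0 ≈ 605.36 mm ≈ 0.605 m.

0.605 m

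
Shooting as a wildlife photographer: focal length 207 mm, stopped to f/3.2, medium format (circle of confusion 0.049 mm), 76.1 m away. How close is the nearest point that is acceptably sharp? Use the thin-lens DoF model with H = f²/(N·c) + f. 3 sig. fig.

59.6 m

Hyperfocal distance H = f²/(N·c) + f = 207²/(3.2 × 0.049) + 207 = 42849/0.1568 + 207 ≈ 273478.7 mm ≈ 273.5 m.
Near limit Dn = s·(H − f)/(H + s − 2f) = 76100 × (273478.7 − 207) / (273478.7 + 76100 − 2 × 207) = 76100 × 273271.7 / 349164.7 ≈ 59559 mm ≈ 59.6 m.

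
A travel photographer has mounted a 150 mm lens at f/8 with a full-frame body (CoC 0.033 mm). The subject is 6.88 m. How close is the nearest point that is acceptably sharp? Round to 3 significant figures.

Hyperfocal distance H = f²/(N·c) + f = 150²/(8 × 0.033) + 150 = 22500/0.264 + 150 ≈ 85377.3 mm ≈ 85.38 m.
Near limit Dn = s·(H − f)/(H + s − 2f) = 6880 × (85377.3 − 150) / (85377.3 + 6880 − 2 × 150) = 6880 × 85227.3 / 91957.3 ≈ 6376.5 mm ≈ 6.38 m.

6.38 m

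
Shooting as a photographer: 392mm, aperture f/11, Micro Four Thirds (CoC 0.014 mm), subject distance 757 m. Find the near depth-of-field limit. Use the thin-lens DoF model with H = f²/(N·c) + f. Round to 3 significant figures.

Hyperfocal distance H = f²/(N·c) + f = 392²/(11 × 0.014) + 392 = 153664/0.154 + 392 ≈ 998210.2 mm ≈ 998.2 m.
Near limit Dn = s·(H − f)/(H + s − 2f) = 757000 × (998210.2 − 392) / (998210.2 + 757000 − 2 × 392) = 757000 × 997818.2 / 1754426.2 ≈ 430539 mm ≈ 431 m.

431 m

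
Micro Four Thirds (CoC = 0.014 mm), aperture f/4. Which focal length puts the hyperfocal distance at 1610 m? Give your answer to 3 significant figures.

From H = f²/(N·c) + f, with f ≪ H: f ≈ √(H·N·c) = √(1610000 × 4 × 0.014) = √90160 ≈ 300.3 mm.
The +f correction barely moves this — solving exactly, f² + N·c·f − N·c·H = 0 ⇒ f = (−N·c + √((N·c)² + 4·N·c·H))/2 = (−0.056 + √360640)/2 ≈ 300.24 mm, so f ≈ 300 mm.

300 mm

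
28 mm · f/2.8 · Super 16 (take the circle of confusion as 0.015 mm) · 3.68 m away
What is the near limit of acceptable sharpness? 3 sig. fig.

Hyperfocal distance H = f²/(N·c) + f = 28²/(2.8 × 0.015) + 28 = 784/0.042 + 28 ≈ 18694.7 mm ≈ 18.69 m.
Near limit Dn = s·(H − f)/(H + s − 2f) = 3680 × (18694.7 − 28) / (18694.7 + 3680 − 2 × 28) = 3680 × 18666.7 / 22318.7 ≈ 3077.8 mm ≈ 3.08 m.

3.08 m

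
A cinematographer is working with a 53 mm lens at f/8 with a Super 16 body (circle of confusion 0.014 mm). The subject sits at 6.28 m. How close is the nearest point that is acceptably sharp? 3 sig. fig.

5.03 m

Hyperfocal distance H = f²/(N·c) + f = 53²/(8 × 0.014) + 53 = 2809/0.112 + 53 ≈ 25133.4 mm ≈ 25.13 m.
Near limit Dn = s·(H − f)/(H + s − 2f) = 6280 × (25133.4 − 53) / (25133.4 + 6280 − 2 × 53) = 6280 × 25080.4 / 31307.4 ≈ 5030.9 mm ≈ 5.03 m.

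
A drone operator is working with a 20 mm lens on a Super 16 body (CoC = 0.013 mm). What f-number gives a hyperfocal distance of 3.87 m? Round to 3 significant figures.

f/7.99

Rearrange H = f²/(N·c) + f for N: N = f² / ((H − f)·c).
N = 20² / ((3870 − 20) × 0.013) = 400 / 50.05 ≈ 7.99.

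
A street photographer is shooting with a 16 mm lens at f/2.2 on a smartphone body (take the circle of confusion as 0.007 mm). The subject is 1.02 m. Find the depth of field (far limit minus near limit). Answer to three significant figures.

124 mm

Hyperfocal distance H = f²/(N·c) + f = 16²/(2.2 × 0.007) + 16 = 256/0.0154 + 16 ≈ 16639.4 mm ≈ 16.64 m.
Near limit Dn = s·(H − f)/(H + s − 2f) = 1020 × (16639.4 − 16) / (16639.4 + 1020 − 2 × 16) = 1020 × 16623.4 / 17627.4 ≈ 961.90 mm.
Far limit Df = s·(H − f)/(H − s) = 1020 × (16639.4 − 16) / (16639.4 − 1020) = 1020 × 16623.4 / 15619.4 ≈ 1085.56 mm.
Depth of field = Df − Dn = 1085.56 − 961.90 ≈ 123.66 mm.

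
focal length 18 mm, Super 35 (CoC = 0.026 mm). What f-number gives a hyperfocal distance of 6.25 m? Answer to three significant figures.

f/2.00

Rearrange H = f²/(N·c) + f for N: N = f² / ((H − f)·c).
N = 18² / ((6250 − 18) × 0.026) = 324 / 162.0 ≈ 2.00.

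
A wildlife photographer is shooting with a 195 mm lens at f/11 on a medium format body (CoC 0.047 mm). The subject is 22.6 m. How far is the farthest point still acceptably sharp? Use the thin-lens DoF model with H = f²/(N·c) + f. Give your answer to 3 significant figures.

32.5 m

Hyperfocal distance H = f²/(N·c) + f = 195²/(11 × 0.047) + 195 = 38025/0.517 + 195 ≈ 73744.3 mm ≈ 73.74 m.
Far limit Df = s·(H − f)/(H − s) = 22600 × (73744.3 − 195) / (73744.3 − 22600) = 22600 × 73549.3 / 51144.3 ≈ 32500 mm ≈ 32.5 m.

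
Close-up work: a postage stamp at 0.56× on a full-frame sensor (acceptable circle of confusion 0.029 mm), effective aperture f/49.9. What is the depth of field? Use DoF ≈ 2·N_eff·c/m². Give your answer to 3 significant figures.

At magnification m, DoF ≈ 2·N_eff·c/m² = 2 × 49.9 × 0.029 / 0.56² = 2.894 / 0.3136 ≈ 9.23 mm.

9.23 mm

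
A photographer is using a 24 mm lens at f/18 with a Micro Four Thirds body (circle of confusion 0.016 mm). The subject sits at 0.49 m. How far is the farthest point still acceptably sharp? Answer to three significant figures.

0.639 m

Hyperfocal distance H = f²/(N·c) + f = 24²/(18 × 0.016) + 24 = 576/0.288 + 24 ≈ 2024.0 mm ≈ 2.024 m.
Far limit Df = s·(H − f)/(H − s) = 490 × (2024.0 − 24) / (2024.0 − 490) = 490 × 2000.0 / 1534.0 ≈ 638.85 mm ≈ 0.639 m.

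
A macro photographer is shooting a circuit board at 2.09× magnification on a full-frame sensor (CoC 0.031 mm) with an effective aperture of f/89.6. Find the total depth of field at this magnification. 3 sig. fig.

1.27 mm

At magnification m, DoF ≈ 2·N_eff·c/m² = 2 × 89.6 × 0.031 / 2.09² = 5.555 / 4.368 ≈ 1.27 mm.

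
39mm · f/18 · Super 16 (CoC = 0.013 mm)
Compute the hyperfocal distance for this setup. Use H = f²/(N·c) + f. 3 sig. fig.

Hyperfocal distance H = f²/(N·c) + f = 39²/(18 × 0.013) + 39 = 1521/0.234 + 39 ≈ 6539.0 mm ≈ 6.54 m.

6.54 m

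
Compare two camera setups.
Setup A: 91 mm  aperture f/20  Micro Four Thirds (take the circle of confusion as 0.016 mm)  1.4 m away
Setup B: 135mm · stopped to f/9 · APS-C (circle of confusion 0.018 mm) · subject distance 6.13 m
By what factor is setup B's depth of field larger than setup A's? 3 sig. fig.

4.61

Setup A: H = 91²/(20×0.016) + 91 ≈ 25969.1 mm; DoF = Df − Dn = 1474.59 − 1332.59 ≈ 142.00 mm.
Setup B: H = 135²/(9×0.018) + 135 ≈ 112635.0 mm; DoF = Df − Dn = 6475.05 − 5819.87 ≈ 655.18 mm.
Ratio = 655.18 / 142.00 ≈ 4.61.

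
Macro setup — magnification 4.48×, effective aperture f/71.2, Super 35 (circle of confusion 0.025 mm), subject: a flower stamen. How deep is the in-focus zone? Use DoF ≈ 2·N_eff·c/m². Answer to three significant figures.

0.177 mm

At magnification m, DoF ≈ 2·N_eff·c/m² = 2 × 71.2 × 0.025 / 4.48² = 3.56 / 20.07 ≈ 0.177 mm.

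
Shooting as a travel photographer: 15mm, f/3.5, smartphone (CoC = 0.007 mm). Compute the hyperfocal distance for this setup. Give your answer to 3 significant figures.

9.20 m

Hyperfocal distance H = f²/(N·c) + f = 15²/(3.5 × 0.007) + 15 = 225/0.0245 + 15 ≈ 9198.7 mm ≈ 9.20 m.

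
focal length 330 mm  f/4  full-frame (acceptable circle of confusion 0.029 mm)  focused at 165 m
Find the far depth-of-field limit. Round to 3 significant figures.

Hyperfocal distance H = f²/(N·c) + f = 330²/(4 × 0.029) + 330 = 108900/0.116 + 330 ≈ 939123.1 mm ≈ 939.1 m.
Far limit Df = s·(H − f)/(H − s) = 165000 × (939123.1 − 330) / (939123.1 − 165000) = 165000 × 938793.1 / 774123.1 ≈ 200098 mm ≈ 200 m.

200 m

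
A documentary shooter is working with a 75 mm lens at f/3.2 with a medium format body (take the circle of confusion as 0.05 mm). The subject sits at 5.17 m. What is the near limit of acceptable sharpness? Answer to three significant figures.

4.52 m

Hyperfocal distance H = f²/(N·c) + f = 75²/(3.2 × 0.05) + 75 = 5625/0.16 + 75 ≈ 35231.2 mm ≈ 35.23 m.
Near limit Dn = s·(H − f)/(H + s − 2f) = 5170 × (35231.2 − 75) / (35231.2 + 5170 − 2 × 75) = 5170 × 35156.2 / 40251.2 ≈ 4515.6 mm ≈ 4.52 m.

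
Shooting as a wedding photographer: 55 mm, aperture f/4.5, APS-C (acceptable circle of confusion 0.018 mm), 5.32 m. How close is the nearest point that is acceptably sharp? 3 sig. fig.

Hyperfocal distance H = f²/(N·c) + f = 55²/(4.5 × 0.018) + 55 = 3025/0.081 + 55 ≈ 37400.7 mm ≈ 37.40 m.
Near limit Dn = s·(H − f)/(H + s − 2f) = 5320 × (37400.7 − 55) / (37400.7 + 5320 − 2 × 55) = 5320 × 37345.7 / 42610.7 ≈ 4662.7 mm ≈ 4.66 m.

4.66 m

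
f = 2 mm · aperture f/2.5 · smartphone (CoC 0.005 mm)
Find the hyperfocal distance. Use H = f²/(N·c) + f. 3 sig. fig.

Hyperfocal distance H = f²/(N·c) + f = 2²/(2.5 × 0.005) + 2 = 4/0.0125 + 2 ≈ 322.0 mm ≈ 0.322 m.

322 mm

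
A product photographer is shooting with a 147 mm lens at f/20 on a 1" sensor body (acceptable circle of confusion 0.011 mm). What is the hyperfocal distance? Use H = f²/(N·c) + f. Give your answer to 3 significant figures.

98.4 m

Hyperfocal distance H = f²/(N·c) + f = 147²/(20 × 0.011) + 147 = 21609/0.22 + 147 ≈ 98369.7 mm ≈ 98.4 m.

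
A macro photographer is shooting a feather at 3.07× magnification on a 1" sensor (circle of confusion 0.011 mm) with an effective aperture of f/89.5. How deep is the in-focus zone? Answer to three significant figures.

At magnification m, DoF ≈ 2·N_eff·c/m² = 2 × 89.5 × 0.011 / 3.07² = 1.969 / 9.425 ≈ 0.209 mm.

0.209 mm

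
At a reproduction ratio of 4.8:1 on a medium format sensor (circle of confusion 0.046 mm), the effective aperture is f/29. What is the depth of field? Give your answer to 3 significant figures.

At magnification m, DoF ≈ 2·N_eff·c/m² = 2 × 29 × 0.046 / 4.8² = 2.668 / 23.04 ≈ 0.116 mm.

0.116 mm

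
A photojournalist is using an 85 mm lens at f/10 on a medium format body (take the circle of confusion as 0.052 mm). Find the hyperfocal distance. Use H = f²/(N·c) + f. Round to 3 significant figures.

Hyperfocal distance H = f²/(N·c) + f = 85²/(10 × 0.052) + 85 = 7225/0.52 + 85 ≈ 13979.2 mm ≈ 14.0 m.

14.0 m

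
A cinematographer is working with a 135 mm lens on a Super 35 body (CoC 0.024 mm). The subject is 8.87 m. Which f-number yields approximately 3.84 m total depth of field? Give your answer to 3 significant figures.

f/18

Write h = H − f = f²/(N·c). The thin-lens limits are Dn = s·h/(h + (s−f)) and Df = s·h/(h − (s−f)), so DoF = Df − Dn = 2·s·(s−f)·h / (h² − (s−f)²).
That is a quadratic in h: DoF·h² − 2·s·(s−f)·h − DoF·(s−f)² = 0 ⇒ h = (s−f)·(s + √(s² + DoF²)) / DoF = 8735 × (8870 + √(8870² + 3840²)) / 3840 = 8735 × (8870 + 9665.53) / 3840 ≈ 42164 mm.
Then N = f²/(c·h) = 135² / (0.024 × 42164) = 18225 / 1011.9 ≈ 18.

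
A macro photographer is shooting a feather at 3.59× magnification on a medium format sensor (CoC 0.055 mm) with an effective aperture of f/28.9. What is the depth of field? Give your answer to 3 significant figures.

At magnification m, DoF ≈ 2·N_eff·c/m² = 2 × 28.9 × 0.055 / 3.59² = 3.179 / 12.89 ≈ 0.247 mm.

0.247 mm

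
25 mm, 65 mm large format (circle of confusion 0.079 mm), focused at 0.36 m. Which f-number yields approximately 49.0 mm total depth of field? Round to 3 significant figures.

Write h = H − f = f²/(N·c). The thin-lens limits are Dn = s·h/(h + (s−f)) and Df = s·h/(h − (s−f)), so DoF = Df − Dn = 2·s·(s−f)·h / (h² − (s−f)²).
That is a quadratic in h: DoF·h² − 2·s·(s−f)·h − DoF·(s−f)² = 0 ⇒ h = (s−f)·(s + √(s² + DoF²)) / DoF = 335 × (360 + √(360² + 49²)) / 49 = 335 × (360 + 363.319) / 49 ≈ 4945.1 mm.
Then N = f²/(c·h) = 25² / (0.079 × 4945.1) = 625 / 390.67 ≈ 1.60.

f/1.60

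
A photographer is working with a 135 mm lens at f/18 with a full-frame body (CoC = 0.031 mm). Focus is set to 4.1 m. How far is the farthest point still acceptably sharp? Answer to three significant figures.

4.67 m

Hyperfocal distance H = f²/(N·c) + f = 135²/(18 × 0.031) + 135 = 18225/0.558 + 135 ≈ 32796.3 mm ≈ 32.80 m.
Far limit Df = s·(H − f)/(H − s) = 4100 × (32796.3 − 135) / (32796.3 − 4100) = 4100 × 32661.3 / 28696.3 ≈ 4666.5 mm ≈ 4.67 m.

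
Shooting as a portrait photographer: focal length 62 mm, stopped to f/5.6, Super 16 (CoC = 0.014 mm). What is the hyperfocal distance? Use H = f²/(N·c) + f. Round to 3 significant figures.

49.1 m

Hyperfocal distance H = f²/(N·c) + f = 62²/(5.6 × 0.014) + 62 = 3844/0.0784 + 62 ≈ 49092.6 mm ≈ 49.1 m.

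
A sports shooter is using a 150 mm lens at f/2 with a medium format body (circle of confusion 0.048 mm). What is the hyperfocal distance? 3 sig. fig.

235 m

Hyperfocal distance H = f²/(N·c) + f = 150²/(2 × 0.048) + 150 = 22500/0.096 + 150 ≈ 234525.0 mm ≈ 235 m.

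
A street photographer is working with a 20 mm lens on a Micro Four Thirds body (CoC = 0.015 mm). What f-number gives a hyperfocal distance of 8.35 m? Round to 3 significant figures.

Rearrange H = f²/(N·c) + f for N: N = f² / ((H − f)·c).
N = 20² / ((8350 − 20) × 0.015) = 400 / 124.9 ≈ 3.20.

f/3.20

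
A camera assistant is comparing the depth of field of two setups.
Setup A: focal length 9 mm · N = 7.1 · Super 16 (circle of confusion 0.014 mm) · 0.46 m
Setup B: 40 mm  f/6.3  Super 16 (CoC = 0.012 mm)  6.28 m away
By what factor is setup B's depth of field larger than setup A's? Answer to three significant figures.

5.53

Setup A: H = 9²/(7.1×0.014) + 9 ≈ 823.9 mm; DoF = Df − Dn = 1030.12 − 296.12 ≈ 734.00 mm.
Setup B: H = 40²/(6.3×0.012) + 40 ≈ 21204.0 mm; DoF = Df − Dn = 8905.8 − 4850.0 ≈ 4055.8 mm.
Ratio = 4055.8 / 734.00 ≈ 5.53.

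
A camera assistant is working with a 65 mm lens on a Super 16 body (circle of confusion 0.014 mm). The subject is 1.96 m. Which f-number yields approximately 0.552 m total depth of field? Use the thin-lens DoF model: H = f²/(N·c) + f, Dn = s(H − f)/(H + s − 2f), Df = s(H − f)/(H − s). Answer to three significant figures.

f/22

Write h = H − f = f²/(N·c). The thin-lens limits are Dn = s·h/(h + (s−f)) and Df = s·h/(h − (s−f)), so DoF = Df − Dn = 2·s·(s−f)·h / (h² − (s−f)²).
That is a quadratic in h: DoF·h² − 2·s·(s−f)·h − DoF·(s−f)² = 0 ⇒ h = (s−f)·(s + √(s² + DoF²)) / DoF = 1895 × (1960 + √(1960² + 552²)) / 552 = 1895 × (1960 + 2036.25) / 552 ≈ 13719 mm.
Then N = f²/(c·h) = 65² / (0.014 × 13719) = 4225 / 192.07 ≈ 22.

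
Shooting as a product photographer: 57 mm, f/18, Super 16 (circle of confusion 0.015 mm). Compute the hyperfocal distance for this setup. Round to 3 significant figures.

Hyperfocal distance H = f²/(N·c) + f = 57²/(18 × 0.015) + 57 = 3249/0.27 + 57 ≈ 12090.3 mm ≈ 12.1 m.

12.1 m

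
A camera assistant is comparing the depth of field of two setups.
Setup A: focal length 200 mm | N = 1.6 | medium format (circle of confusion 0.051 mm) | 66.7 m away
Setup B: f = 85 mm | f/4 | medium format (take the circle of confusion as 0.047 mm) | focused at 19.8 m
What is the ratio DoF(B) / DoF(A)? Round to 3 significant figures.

Setup A: H = 200²/(1.6×0.051) + 200 ≈ 490396.1 mm; DoF = Df − Dn = 77169 − 58732 ≈ 18437 mm.
Setup B: H = 85²/(4×0.047) + 85 ≈ 38515.9 mm; DoF = Df − Dn = 40657 − 13087 ≈ 27570 mm.
Ratio = 27570 / 18437 ≈ 1.50.

1.50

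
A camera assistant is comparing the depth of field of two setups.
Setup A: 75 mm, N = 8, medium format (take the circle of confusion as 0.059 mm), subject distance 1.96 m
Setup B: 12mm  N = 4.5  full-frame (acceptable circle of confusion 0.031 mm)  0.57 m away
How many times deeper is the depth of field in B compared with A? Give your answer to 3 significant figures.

Setup A: H = 75²/(8×0.059) + 75 ≈ 11992.4 mm; DoF = Df − Dn = 2328.27 − 1692.32 ≈ 635.95 mm.
Setup B: H = 12²/(4.5×0.031) + 12 ≈ 1044.3 mm; DoF = Df − Dn = 1240.65 − 369.99 ≈ 870.66 mm.
Ratio = 870.66 / 635.95 ≈ 1.37.

1.37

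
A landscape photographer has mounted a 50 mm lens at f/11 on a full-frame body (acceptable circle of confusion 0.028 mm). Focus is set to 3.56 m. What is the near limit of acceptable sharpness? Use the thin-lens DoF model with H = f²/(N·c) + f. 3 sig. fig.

2.49 m

Hyperfocal distance H = f²/(N·c) + f = 50²/(11 × 0.028) + 50 = 2500/0.308 + 50 ≈ 8166.9 mm ≈ 8.167 m.
Near limit Dn = s·(H − f)/(H + s − 2f) = 3560 × (8166.9 − 50) / (8166.9 + 3560 − 2 × 50) = 3560 × 8116.9 / 11626.9 ≈ 2485.3 mm ≈ 2.49 m.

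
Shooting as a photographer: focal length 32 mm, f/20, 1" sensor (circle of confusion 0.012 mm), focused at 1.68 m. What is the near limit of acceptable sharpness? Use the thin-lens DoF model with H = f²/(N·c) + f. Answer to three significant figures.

Hyperfocal distance H = f²/(N·c) + f = 32²/(20 × 0.012) + 32 = 1024/0.24 + 32 ≈ 4298.7 mm ≈ 4.299 m.
Near limit Dn = s·(H − f)/(H + s − 2f) = 1680 × (4298.7 − 32) / (4298.7 + 1680 − 2 × 32) = 1680 × 4266.7 / 5914.7 ≈ 1211.9 mm ≈ 1.21 m.

1.21 m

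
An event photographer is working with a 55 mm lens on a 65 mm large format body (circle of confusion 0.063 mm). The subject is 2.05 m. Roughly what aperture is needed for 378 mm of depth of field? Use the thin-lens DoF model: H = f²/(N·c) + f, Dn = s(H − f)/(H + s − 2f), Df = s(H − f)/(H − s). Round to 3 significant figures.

f/2.20

Write h = H − f = f²/(N·c). The thin-lens limits are Dn = s·h/(h + (s−f)) and Df = s·h/(h − (s−f)), so DoF = Df − Dn = 2·s·(s−f)·h / (h² − (s−f)²).
That is a quadratic in h: DoF·h² − 2·s·(s−f)·h − DoF·(s−f)² = 0 ⇒ h = (s−f)·(s + √(s² + DoF²)) / DoF = 1995 × (2050 + √(2050² + 378²)) / 378 = 1995 × (2050 + 2084.56) / 378 ≈ 21821 mm.
Then N = f²/(c·h) = 55² / (0.063 × 21821) = 3025 / 1374.7 ≈ 2.20.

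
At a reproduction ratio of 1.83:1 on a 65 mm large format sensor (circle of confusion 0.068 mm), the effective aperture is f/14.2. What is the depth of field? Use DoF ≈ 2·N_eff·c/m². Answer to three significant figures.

0.577 mm

At magnification m, DoF ≈ 2·N_eff·c/m² = 2 × 14.2 × 0.068 / 1.83² = 1.931 / 3.349 ≈ 0.577 mm.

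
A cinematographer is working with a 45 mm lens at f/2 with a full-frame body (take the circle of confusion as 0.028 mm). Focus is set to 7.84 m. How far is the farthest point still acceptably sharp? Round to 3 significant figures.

9.99 m

Hyperfocal distance H = f²/(N·c) + f = 45²/(2 × 0.028) + 45 = 2025/0.056 + 45 ≈ 36205.7 mm ≈ 36.21 m.
Far limit Df = s·(H − f)/(H − s) = 7840 × (36205.7 − 45) / (36205.7 − 7840) = 7840 × 36160.7 / 28365.7 ≈ 9994.5 mm ≈ 9.99 m.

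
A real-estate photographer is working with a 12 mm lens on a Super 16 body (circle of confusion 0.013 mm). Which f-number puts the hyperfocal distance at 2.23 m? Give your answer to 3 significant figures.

Rearrange H = f²/(N·c) + f for N: N = f² / ((H − f)·c).
N = 12² / ((2230 − 12) × 0.013) = 144 / 28.83 ≈ 4.99.

f/4.99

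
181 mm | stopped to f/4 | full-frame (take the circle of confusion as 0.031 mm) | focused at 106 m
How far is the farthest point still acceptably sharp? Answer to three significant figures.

177 m

Hyperfocal distance H = f²/(N·c) + f = 181²/(4 × 0.031) + 181 = 32761/0.124 + 181 ≈ 264382.6 mm ≈ 264.4 m.
Far limit Df = s·(H − f)/(H − s) = 106000 × (264382.6 − 181) / (264382.6 − 106000) = 106000 × 264201.6 / 158382.6 ≈ 176821 mm ≈ 177 m.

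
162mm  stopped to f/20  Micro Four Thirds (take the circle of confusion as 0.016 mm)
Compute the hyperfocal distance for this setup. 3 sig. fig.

Hyperfocal distance H = f²/(N·c) + f = 162²/(20 × 0.016) + 162 = 26244/0.32 + 162 ≈ 82174.5 mm ≈ 82.2 m.

82.2 m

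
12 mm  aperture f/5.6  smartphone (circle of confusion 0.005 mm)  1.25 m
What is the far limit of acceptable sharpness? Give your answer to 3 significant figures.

1.65 m

Hyperfocal distance H = f²/(N·c) + f = 12²/(5.6 × 0.005) + 12 = 144/0.028 + 12 ≈ 5154.9 mm ≈ 5.155 m.
Far limit Df = s·(H − f)/(H − s) = 1250 × (5154.9 − 12) / (5154.9 − 1250) = 1250 × 5142.9 / 3904.9 ≈ 1646.3 mm ≈ 1.65 m.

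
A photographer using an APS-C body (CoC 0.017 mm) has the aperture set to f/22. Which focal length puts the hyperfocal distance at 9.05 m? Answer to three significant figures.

58.0 mm

From H = f²/(N·c) + f, with f ≪ H: f ≈ √(H·N·c) = √(9050 × 22 × 0.017) = √3384.7 ≈ 58.18 mm.
Exact: f² + N·c·f − N·c·H = 0 ⇒ f = (−N·c + √((N·c)² + 4·N·c·H))/2 = (−0.374 + √13539)/2 ≈ 57.991 mm ≈ 58.0 mm.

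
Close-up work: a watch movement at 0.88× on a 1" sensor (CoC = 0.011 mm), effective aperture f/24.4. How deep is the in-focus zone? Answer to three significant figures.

0.693 mm

At magnification m, DoF ≈ 2·N_eff·c/m² = 2 × 24.4 × 0.011 / 0.88² = 0.5368 / 0.7744 ≈ 0.693 mm.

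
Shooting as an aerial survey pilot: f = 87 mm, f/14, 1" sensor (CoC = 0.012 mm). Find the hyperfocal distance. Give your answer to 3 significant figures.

45.1 m

Hyperfocal distance H = f²/(N·c) + f = 87²/(14 × 0.012) + 87 = 7569/0.168 + 87 ≈ 45140.6 mm ≈ 45.1 m.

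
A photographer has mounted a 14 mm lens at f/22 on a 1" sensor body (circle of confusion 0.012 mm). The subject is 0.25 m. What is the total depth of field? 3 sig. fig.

177 mm

Hyperfocal distance H = f²/(N·c) + f = 14²/(22 × 0.012) + 14 = 196/0.264 + 14 ≈ 756.4 mm ≈ 0.756 m.
Near limit Dn = s·(H − f)/(H + s − 2f) = 250 × (756.4 − 14) / (756.4 + 250 − 2 × 14) = 250 × 742.4 / 978.4 ≈ 189.70 mm.
Far limit Df = s·(H − f)/(H − s) = 250 × (756.4 − 14) / (756.4 − 250) = 250 × 742.4 / 506.4 ≈ 366.50 mm.
Depth of field = Df − Dn = 366.50 − 189.70 ≈ 176.80 mm.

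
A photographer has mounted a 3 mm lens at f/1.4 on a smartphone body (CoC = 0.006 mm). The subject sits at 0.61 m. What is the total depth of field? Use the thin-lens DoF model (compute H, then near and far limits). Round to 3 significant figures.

Hyperfocal distance H = f²/(N·c) + f = 3²/(1.4 × 0.006) + 3 = 9/0.0084 + 3 ≈ 1074.4 mm ≈ 1.074 m.
Near limit Dn = s·(H − f)/(H + s − 2f) = 610 × (1074.4 − 3) / (1074.4 + 610 − 2 × 3) = 610 × 1071.4 / 1678.4 ≈ 389.4 mm.
Far limit Df = s·(H − f)/(H − s) = 610 × (1074.4 − 3) / (1074.4 − 610) = 610 × 1071.4 / 464.4 ≈ 1407.3 mm.
Depth of field = Df − Dn = 1407.3 − 389.4 ≈ 1017.9 mm ≈ 1.02 m.

1.02 m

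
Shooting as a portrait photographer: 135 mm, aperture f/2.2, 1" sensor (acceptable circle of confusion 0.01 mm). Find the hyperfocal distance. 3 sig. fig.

Hyperfocal distance H = f²/(N·c) + f = 135²/(2.2 × 0.01) + 135 = 18225/0.022 + 135 ≈ 828544.1 mm ≈ 829 m.

829 m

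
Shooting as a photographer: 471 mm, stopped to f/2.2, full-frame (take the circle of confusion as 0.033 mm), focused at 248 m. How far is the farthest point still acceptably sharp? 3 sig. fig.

Hyperfocal distance H = f²/(N·c) + f = 471²/(2.2 × 0.033) + 471 = 221841/0.0726 + 471 ≈ 3056132.2 mm ≈ 3056 m.
Far limit Df = s·(H − f)/(H − s) = 248000 × (3056132.2 − 471) / (3056132.2 − 248000) = 248000 × 3055661.2 / 2808132.2 ≈ 269861 mm ≈ 270 m.

270 m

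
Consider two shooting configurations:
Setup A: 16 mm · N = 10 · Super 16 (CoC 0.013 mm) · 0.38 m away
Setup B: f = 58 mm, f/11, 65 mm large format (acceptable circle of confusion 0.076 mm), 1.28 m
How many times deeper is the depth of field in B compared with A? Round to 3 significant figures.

Setup A: H = 16²/(10×0.013) + 16 ≈ 1985.2 mm; DoF = Df − Dn = 466.17 − 320.72 ≈ 145.45 mm.
Setup B: H = 58²/(11×0.076) + 58 ≈ 4081.9 mm; DoF = Df − Dn = 1838.25 − 981.83 ≈ 856.42 mm.
Ratio = 856.42 / 145.45 ≈ 5.89.

5.89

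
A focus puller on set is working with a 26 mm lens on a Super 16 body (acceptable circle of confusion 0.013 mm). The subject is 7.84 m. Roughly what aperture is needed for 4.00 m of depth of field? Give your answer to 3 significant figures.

f/1.60

Write h = H − f = f²/(N·c). The thin-lens limits are Dn = s·h/(h + (s−f)) and Df = s·h/(h − (s−f)), so DoF = Df − Dn = 2·s·(s−f)·h / (h² − (s−f)²).
That is a quadratic in h: DoF·h² − 2·s·(s−f)·h − DoF·(s−f)² = 0 ⇒ h = (s−f)·(s + √(s² + DoF²)) / DoF = 7814 × (7840 + √(7840² + 4000²)) / 4000 = 7814 × (7840 + 8801.45) / 4000 ≈ 32509 mm.
Then N = f²/(c·h) = 26² / (0.013 × 32509) = 676 / 422.62 ≈ 1.60.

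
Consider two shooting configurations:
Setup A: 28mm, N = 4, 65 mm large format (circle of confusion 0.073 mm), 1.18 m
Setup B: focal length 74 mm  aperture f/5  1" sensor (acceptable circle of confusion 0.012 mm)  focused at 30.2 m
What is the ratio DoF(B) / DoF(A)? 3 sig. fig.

Setup A: H = 28²/(4×0.073) + 28 ≈ 2712.9 mm; DoF = Df − Dn = 2066.8 − 825.7 ≈ 1241.1 mm.
Setup B: H = 74²/(5×0.012) + 74 ≈ 91340.7 mm; DoF = Df − Dn = 45081 − 22705 ≈ 22376 mm.
Ratio = 22376 / 1241.1 ≈ 18.0.

18.0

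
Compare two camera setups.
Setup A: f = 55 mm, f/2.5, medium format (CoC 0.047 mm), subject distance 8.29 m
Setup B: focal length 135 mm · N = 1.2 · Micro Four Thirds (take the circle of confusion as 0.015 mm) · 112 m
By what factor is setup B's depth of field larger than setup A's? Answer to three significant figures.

4.24

Setup A: H = 55²/(2.5×0.047) + 55 ≈ 25799.7 mm; DoF = Df − Dn = 12188.9 − 6280.9 ≈ 5908.0 mm.
Setup B: H = 135²/(1.2×0.015) + 135 ≈ 1012635.0 mm; DoF = Df − Dn = 125911 − 100857 ≈ 25054 mm.
Ratio = 25054 / 5908.0 ≈ 4.24.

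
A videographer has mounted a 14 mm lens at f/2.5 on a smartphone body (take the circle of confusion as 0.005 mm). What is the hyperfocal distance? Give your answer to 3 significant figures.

Hyperfocal distance H = f²/(N·c) + f = 14²/(2.5 × 0.005) + 14 = 196/0.0125 + 14 ≈ 15694.0 mm ≈ 15.7 m.

15.7 m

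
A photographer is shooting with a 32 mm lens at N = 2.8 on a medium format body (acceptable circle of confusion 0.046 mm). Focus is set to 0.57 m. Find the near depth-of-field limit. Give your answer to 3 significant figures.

0.534 m

Hyperfocal distance H = f²/(N·c) + f = 32²/(2.8 × 0.046) + 32 = 1024/0.1288 + 32 ≈ 7982.3 mm ≈ 7.982 m.
Near limit Dn = s·(H − f)/(H + s − 2f) = 570 × (7982.3 − 32) / (7982.3 + 570 − 2 × 32) = 570 × 7950.3 / 8488.3 ≈ 533.87 mm ≈ 0.534 m.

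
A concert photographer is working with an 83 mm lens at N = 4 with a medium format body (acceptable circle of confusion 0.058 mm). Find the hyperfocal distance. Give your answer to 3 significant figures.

29.8 m

Hyperfocal distance H = f²/(N·c) + f = 83²/(4 × 0.058) + 83 = 6889/0.232 + 83 ≈ 29777.0 mm ≈ 29.8 m.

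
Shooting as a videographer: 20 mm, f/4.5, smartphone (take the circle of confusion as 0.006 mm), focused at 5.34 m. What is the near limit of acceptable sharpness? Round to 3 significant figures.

3.93 m

Hyperfocal distance H = f²/(N·c) + f = 20²/(4.5 × 0.006) + 20 = 400/0.027 + 20 ≈ 14834.8 mm ≈ 14.83 m.
Near limit Dn = s·(H − f)/(H + s − 2f) = 5340 × (14834.8 − 20) / (14834.8 + 5340 − 2 × 20) = 5340 × 14814.8 / 20134.8 ≈ 3929.1 mm ≈ 3.93 m.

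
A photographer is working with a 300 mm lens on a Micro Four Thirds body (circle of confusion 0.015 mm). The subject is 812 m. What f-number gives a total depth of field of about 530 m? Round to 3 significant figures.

Write h = H − f = f²/(N·c). The thin-lens limits are Dn = s·h/(h + (s−f)) and Df = s·h/(h − (s−f)), so DoF = Df − Dn = 2·s·(s−f)·h / (h² − (s−f)²).
That is a quadratic in h: DoF·h² − 2·s·(s−f)·h − DoF·(s−f)² = 0 ⇒ h = (s−f)·(s + √(s² + DoF²)) / DoF = 811700 × (812000 + √(812000² + 530000²)) / 530000 = 811700 × (812000 + 969662) / 530000 ≈ 2728632 mm.
Then N = f²/(c·h) = 300² / (0.015 × 2728632) = 90000 / 40929 ≈ 2.20.

f/2.20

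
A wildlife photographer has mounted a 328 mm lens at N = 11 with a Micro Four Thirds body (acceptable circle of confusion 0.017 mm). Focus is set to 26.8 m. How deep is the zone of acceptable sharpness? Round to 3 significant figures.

Hyperfocal distance H = f²/(N·c) + f = 328²/(11 × 0.017) + 328 = 107584/0.187 + 328 ≈ 575643.5 mm ≈ 575.6 m.
Near limit Dn = s·(H − f)/(H + s − 2f) = 26800 × (575643.5 − 328) / (575643.5 + 26800 − 2 × 328) = 26800 × 575315.5 / 601787.5 ≈ 25621.1 mm.
Far limit Df = s·(H − f)/(H − s) = 26800 × (575643.5 − 328) / (575643.5 − 26800) = 26800 × 575315.5 / 548843.5 ≈ 28092.6 mm.
Depth of field = Df − Dn = 28092.6 − 25621.1 ≈ 2471.5 mm ≈ 2.47 m.

2.47 m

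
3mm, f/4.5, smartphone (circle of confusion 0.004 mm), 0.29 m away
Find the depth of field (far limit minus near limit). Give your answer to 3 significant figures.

Hyperfocal distance H = f²/(N·c) + f = 3²/(4.5 × 0.004) + 3 = 9/0.018 + 3 ≈ 503.0 mm ≈ 0.503 m.
Near limit Dn = s·(H − f)/(H + s − 2f) = 290 × (503.0 − 3) / (503.0 + 290 − 2 × 3) = 290 × 500.0 / 787.0 ≈ 184.24 mm.
Far limit Df = s·(H − f)/(H − s) = 290 × (503.0 − 3) / (503.0 − 290) = 290 × 500.0 / 213.0 ≈ 680.75 mm.
Depth of field = Df − Dn = 680.75 − 184.24 ≈ 496.51 mm.

497 mm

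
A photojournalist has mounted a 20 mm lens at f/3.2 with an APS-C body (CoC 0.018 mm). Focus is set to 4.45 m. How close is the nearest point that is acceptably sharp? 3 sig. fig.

2.72 m

Hyperfocal distance H = f²/(N·c) + f = 20²/(3.2 × 0.018) + 20 = 400/0.0576 + 20 ≈ 6964.4 mm ≈ 6.964 m.
Near limit Dn = s·(H − f)/(H + s − 2f) = 4450 × (6964.4 − 20) / (6964.4 + 4450 − 2 × 20) = 4450 × 6944.4 / 11374.4 ≈ 2716.9 mm ≈ 2.72 m.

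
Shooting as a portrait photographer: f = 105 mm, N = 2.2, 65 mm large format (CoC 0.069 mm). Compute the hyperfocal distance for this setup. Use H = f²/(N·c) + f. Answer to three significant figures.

72.7 m

Hyperfocal distance H = f²/(N·c) + f = 105²/(2.2 × 0.069) + 105 = 11025/0.1518 + 105 ≈ 72733.5 mm ≈ 72.7 m.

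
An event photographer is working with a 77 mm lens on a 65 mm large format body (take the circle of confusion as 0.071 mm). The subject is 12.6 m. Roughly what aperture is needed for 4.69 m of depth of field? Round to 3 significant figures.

f/1.20

Write h = H − f = f²/(N·c). The thin-lens limits are Dn = s·h/(h + (s−f)) and Df = s·h/(h − (s−f)), so DoF = Df − Dn = 2·s·(s−f)·h / (h² − (s−f)²).
That is a quadratic in h: DoF·h² − 2·s·(s−f)·h − DoF·(s−f)² = 0 ⇒ h = (s−f)·(s + √(s² + DoF²)) / DoF = 12523 × (12600 + √(12600² + 4690²)) / 4690 = 12523 × (12600 + 13444.6) / 4690 ≈ 69543 mm.
Then N = f²/(c·h) = 77² / (0.071 × 69543) = 5929 / 4937.5 ≈ 1.20.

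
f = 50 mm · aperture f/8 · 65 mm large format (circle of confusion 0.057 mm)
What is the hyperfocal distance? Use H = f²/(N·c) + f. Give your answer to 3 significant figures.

5.53 m

Hyperfocal distance H = f²/(N·c) + f = 50²/(8 × 0.057) + 50 = 2500/0.456 + 50 ≈ 5532.5 mm ≈ 5.53 m.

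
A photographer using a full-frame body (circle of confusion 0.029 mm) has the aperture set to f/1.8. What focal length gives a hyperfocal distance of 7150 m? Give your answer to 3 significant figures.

611 mm

From H = f²/(N·c) + f, with f ≪ H: f ≈ √(H·N·c) = √(7150000 × 1.8 × 0.029) = √373230 ≈ 610.9 mm.
The +f correction barely moves this — solving exactly, f² + N·c·f − N·c·H = 0 ⇒ f = (−N·c + √((N·c)² + 4·N·c·H))/2 = (−0.0522 + √1492920)/2 ≈ 610.90 mm, so f ≈ 611 mm.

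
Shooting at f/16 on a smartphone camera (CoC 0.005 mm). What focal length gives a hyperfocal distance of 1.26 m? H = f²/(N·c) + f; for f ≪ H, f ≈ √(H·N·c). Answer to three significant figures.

From H = f²/(N·c) + f, with f ≪ H: f ≈ √(H·N·c) = √(1260 × 16 × 0.005) = √100.80 ≈ 10.04 mm.
The +f correction barely moves this — solving exactly, f² + N·c·f − N·c·H = 0 ⇒ f = (−N·c + √((N·c)² + 4·N·c·H))/2 = (−0.08 + √403.21)/2 ≈ 10.000 mm, so f ≈ 10.0 mm.

10.0 mm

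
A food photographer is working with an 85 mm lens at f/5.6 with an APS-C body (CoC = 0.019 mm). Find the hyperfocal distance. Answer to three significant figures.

68.0 m

Hyperfocal distance H = f²/(N·c) + f = 85²/(5.6 × 0.019) + 85 = 7225/0.1064 + 85 ≈ 67989.1 mm ≈ 68.0 m.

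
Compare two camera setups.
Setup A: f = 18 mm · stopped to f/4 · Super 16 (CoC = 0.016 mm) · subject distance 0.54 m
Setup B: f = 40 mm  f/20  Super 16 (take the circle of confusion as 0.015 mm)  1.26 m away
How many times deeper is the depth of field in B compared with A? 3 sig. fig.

Setup A: H = 18²/(4×0.016) + 18 ≈ 5080.5 mm; DoF = Df − Dn = 602.08 − 489.52 ≈ 112.56 mm.
Setup B: H = 40²/(20×0.015) + 40 ≈ 5373.3 mm; DoF = Df − Dn = 1633.71 − 1025.43 ≈ 608.28 mm.
Ratio = 608.28 / 112.56 ≈ 5.40.

5.40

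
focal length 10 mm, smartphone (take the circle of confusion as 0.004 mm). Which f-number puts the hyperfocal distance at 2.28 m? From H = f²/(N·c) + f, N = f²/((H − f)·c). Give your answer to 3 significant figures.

f/11

Rearrange H = f²/(N·c) + f for N: N = f² / ((H − f)·c).
N = 10² / ((2280 − 10) × 0.004) = 100 / 9.080 ≈ 11.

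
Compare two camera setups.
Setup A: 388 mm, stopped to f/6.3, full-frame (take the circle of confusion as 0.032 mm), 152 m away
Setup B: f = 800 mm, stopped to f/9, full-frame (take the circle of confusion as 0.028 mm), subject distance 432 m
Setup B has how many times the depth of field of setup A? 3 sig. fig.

2.35

Setup A: H = 388²/(6.3×0.032) + 388 ≈ 747134.0 mm; DoF = Df − Dn = 190722 − 126348 ≈ 64374 mm.
Setup B: H = 800²/(9×0.028) + 800 ≈ 2540482.5 mm; DoF = Df − Dn = 520347 − 369299 ≈ 151048 mm.
Ratio = 151048 / 64374 ≈ 2.35.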